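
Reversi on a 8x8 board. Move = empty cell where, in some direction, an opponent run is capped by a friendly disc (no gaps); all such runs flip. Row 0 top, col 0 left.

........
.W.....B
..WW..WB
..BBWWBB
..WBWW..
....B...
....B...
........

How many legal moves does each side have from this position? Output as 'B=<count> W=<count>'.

Answer: B=14 W=8

Derivation:
-- B to move --
(0,0): flips 2 -> legal
(0,1): no bracket -> illegal
(0,2): no bracket -> illegal
(1,0): no bracket -> illegal
(1,2): flips 1 -> legal
(1,3): flips 1 -> legal
(1,4): flips 1 -> legal
(1,5): flips 1 -> legal
(1,6): flips 1 -> legal
(2,0): no bracket -> illegal
(2,1): no bracket -> illegal
(2,4): flips 2 -> legal
(2,5): flips 2 -> legal
(3,1): no bracket -> illegal
(4,1): flips 1 -> legal
(4,6): flips 2 -> legal
(5,1): flips 1 -> legal
(5,2): flips 1 -> legal
(5,3): flips 3 -> legal
(5,5): flips 1 -> legal
(5,6): no bracket -> illegal
B mobility = 14
-- W to move --
(0,6): no bracket -> illegal
(0,7): no bracket -> illegal
(1,6): no bracket -> illegal
(2,1): no bracket -> illegal
(2,4): flips 1 -> legal
(2,5): no bracket -> illegal
(3,1): flips 2 -> legal
(4,1): flips 1 -> legal
(4,6): flips 1 -> legal
(4,7): no bracket -> illegal
(5,2): flips 1 -> legal
(5,3): flips 2 -> legal
(5,5): no bracket -> illegal
(6,3): flips 1 -> legal
(6,5): no bracket -> illegal
(7,3): no bracket -> illegal
(7,4): flips 2 -> legal
(7,5): no bracket -> illegal
W mobility = 8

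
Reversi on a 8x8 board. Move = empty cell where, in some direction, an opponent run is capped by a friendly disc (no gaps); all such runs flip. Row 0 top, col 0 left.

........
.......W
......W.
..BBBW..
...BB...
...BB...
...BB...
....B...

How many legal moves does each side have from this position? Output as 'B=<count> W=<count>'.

Answer: B=1 W=2

Derivation:
-- B to move --
(0,6): no bracket -> illegal
(0,7): no bracket -> illegal
(1,5): no bracket -> illegal
(1,6): no bracket -> illegal
(2,4): no bracket -> illegal
(2,5): no bracket -> illegal
(2,7): no bracket -> illegal
(3,6): flips 1 -> legal
(3,7): no bracket -> illegal
(4,5): no bracket -> illegal
(4,6): no bracket -> illegal
B mobility = 1
-- W to move --
(2,1): no bracket -> illegal
(2,2): no bracket -> illegal
(2,3): no bracket -> illegal
(2,4): no bracket -> illegal
(2,5): no bracket -> illegal
(3,1): flips 3 -> legal
(4,1): no bracket -> illegal
(4,2): no bracket -> illegal
(4,5): no bracket -> illegal
(5,2): no bracket -> illegal
(5,5): no bracket -> illegal
(6,2): flips 2 -> legal
(6,5): no bracket -> illegal
(7,2): no bracket -> illegal
(7,3): no bracket -> illegal
(7,5): no bracket -> illegal
W mobility = 2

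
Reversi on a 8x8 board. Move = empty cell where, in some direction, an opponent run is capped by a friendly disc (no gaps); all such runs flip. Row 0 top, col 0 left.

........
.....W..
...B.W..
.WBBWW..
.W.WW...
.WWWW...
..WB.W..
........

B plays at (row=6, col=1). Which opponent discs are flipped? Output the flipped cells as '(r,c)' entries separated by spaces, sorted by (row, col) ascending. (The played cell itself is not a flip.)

Answer: (6,2)

Derivation:
Dir NW: first cell '.' (not opp) -> no flip
Dir N: opp run (5,1) (4,1) (3,1), next='.' -> no flip
Dir NE: opp run (5,2) (4,3) (3,4) (2,5), next='.' -> no flip
Dir W: first cell '.' (not opp) -> no flip
Dir E: opp run (6,2) capped by B -> flip
Dir SW: first cell '.' (not opp) -> no flip
Dir S: first cell '.' (not opp) -> no flip
Dir SE: first cell '.' (not opp) -> no flip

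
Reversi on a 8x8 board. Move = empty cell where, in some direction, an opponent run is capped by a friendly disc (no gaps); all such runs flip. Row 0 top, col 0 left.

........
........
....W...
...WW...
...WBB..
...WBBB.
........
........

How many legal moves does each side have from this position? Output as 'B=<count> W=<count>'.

-- B to move --
(1,3): no bracket -> illegal
(1,4): flips 2 -> legal
(1,5): no bracket -> illegal
(2,2): flips 1 -> legal
(2,3): flips 1 -> legal
(2,5): no bracket -> illegal
(3,2): flips 1 -> legal
(3,5): no bracket -> illegal
(4,2): flips 1 -> legal
(5,2): flips 1 -> legal
(6,2): flips 1 -> legal
(6,3): no bracket -> illegal
(6,4): no bracket -> illegal
B mobility = 7
-- W to move --
(3,5): flips 1 -> legal
(3,6): no bracket -> illegal
(4,6): flips 2 -> legal
(4,7): no bracket -> illegal
(5,7): flips 3 -> legal
(6,3): no bracket -> illegal
(6,4): flips 2 -> legal
(6,5): flips 1 -> legal
(6,6): flips 2 -> legal
(6,7): flips 2 -> legal
W mobility = 7

Answer: B=7 W=7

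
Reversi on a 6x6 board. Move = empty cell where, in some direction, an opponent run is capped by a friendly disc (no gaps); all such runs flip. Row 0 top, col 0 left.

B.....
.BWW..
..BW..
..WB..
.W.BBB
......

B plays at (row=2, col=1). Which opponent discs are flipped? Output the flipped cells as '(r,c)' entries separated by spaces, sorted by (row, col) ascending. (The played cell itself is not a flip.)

Dir NW: first cell '.' (not opp) -> no flip
Dir N: first cell 'B' (not opp) -> no flip
Dir NE: opp run (1,2), next='.' -> no flip
Dir W: first cell '.' (not opp) -> no flip
Dir E: first cell 'B' (not opp) -> no flip
Dir SW: first cell '.' (not opp) -> no flip
Dir S: first cell '.' (not opp) -> no flip
Dir SE: opp run (3,2) capped by B -> flip

Answer: (3,2)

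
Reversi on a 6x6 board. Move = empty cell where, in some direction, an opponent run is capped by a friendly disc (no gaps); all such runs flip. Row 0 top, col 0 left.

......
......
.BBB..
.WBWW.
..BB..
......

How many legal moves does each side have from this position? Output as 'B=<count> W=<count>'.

-- B to move --
(2,0): flips 1 -> legal
(2,4): flips 1 -> legal
(2,5): flips 1 -> legal
(3,0): flips 1 -> legal
(3,5): flips 2 -> legal
(4,0): flips 1 -> legal
(4,1): flips 1 -> legal
(4,4): flips 1 -> legal
(4,5): flips 1 -> legal
B mobility = 9
-- W to move --
(1,0): no bracket -> illegal
(1,1): flips 2 -> legal
(1,2): flips 1 -> legal
(1,3): flips 2 -> legal
(1,4): no bracket -> illegal
(2,0): no bracket -> illegal
(2,4): no bracket -> illegal
(3,0): no bracket -> illegal
(4,1): no bracket -> illegal
(4,4): no bracket -> illegal
(5,1): flips 1 -> legal
(5,2): flips 1 -> legal
(5,3): flips 2 -> legal
(5,4): no bracket -> illegal
W mobility = 6

Answer: B=9 W=6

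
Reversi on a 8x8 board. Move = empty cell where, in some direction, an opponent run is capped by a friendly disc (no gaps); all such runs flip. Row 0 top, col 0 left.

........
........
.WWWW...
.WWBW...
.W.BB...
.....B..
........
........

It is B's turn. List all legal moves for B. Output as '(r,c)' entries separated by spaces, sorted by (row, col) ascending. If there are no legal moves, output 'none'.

(1,0): flips 2 -> legal
(1,1): flips 1 -> legal
(1,2): no bracket -> illegal
(1,3): flips 1 -> legal
(1,4): flips 2 -> legal
(1,5): flips 1 -> legal
(2,0): no bracket -> illegal
(2,5): flips 1 -> legal
(3,0): flips 2 -> legal
(3,5): flips 1 -> legal
(4,0): no bracket -> illegal
(4,2): no bracket -> illegal
(4,5): no bracket -> illegal
(5,0): no bracket -> illegal
(5,1): no bracket -> illegal
(5,2): no bracket -> illegal

Answer: (1,0) (1,1) (1,3) (1,4) (1,5) (2,5) (3,0) (3,5)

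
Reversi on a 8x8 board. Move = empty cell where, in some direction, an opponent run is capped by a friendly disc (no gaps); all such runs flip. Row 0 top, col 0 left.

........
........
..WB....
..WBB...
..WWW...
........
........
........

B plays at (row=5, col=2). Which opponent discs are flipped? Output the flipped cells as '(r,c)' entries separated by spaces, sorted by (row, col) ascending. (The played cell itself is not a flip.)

Answer: (4,3)

Derivation:
Dir NW: first cell '.' (not opp) -> no flip
Dir N: opp run (4,2) (3,2) (2,2), next='.' -> no flip
Dir NE: opp run (4,3) capped by B -> flip
Dir W: first cell '.' (not opp) -> no flip
Dir E: first cell '.' (not opp) -> no flip
Dir SW: first cell '.' (not opp) -> no flip
Dir S: first cell '.' (not opp) -> no flip
Dir SE: first cell '.' (not opp) -> no flip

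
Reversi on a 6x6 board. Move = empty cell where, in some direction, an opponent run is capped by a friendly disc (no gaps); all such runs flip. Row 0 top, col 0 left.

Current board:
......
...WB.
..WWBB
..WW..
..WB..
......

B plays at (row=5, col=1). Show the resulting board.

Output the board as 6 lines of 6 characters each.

Place B at (5,1); scan 8 dirs for brackets.
Dir NW: first cell '.' (not opp) -> no flip
Dir N: first cell '.' (not opp) -> no flip
Dir NE: opp run (4,2) (3,3) capped by B -> flip
Dir W: first cell '.' (not opp) -> no flip
Dir E: first cell '.' (not opp) -> no flip
Dir SW: edge -> no flip
Dir S: edge -> no flip
Dir SE: edge -> no flip
All flips: (3,3) (4,2)

Answer: ......
...WB.
..WWBB
..WB..
..BB..
.B....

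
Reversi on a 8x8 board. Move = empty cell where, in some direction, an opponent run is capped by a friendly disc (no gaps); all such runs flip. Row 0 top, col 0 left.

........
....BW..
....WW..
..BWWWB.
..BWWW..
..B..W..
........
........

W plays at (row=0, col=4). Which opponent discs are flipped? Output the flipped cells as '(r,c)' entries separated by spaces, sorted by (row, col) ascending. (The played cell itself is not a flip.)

Answer: (1,4)

Derivation:
Dir NW: edge -> no flip
Dir N: edge -> no flip
Dir NE: edge -> no flip
Dir W: first cell '.' (not opp) -> no flip
Dir E: first cell '.' (not opp) -> no flip
Dir SW: first cell '.' (not opp) -> no flip
Dir S: opp run (1,4) capped by W -> flip
Dir SE: first cell 'W' (not opp) -> no flip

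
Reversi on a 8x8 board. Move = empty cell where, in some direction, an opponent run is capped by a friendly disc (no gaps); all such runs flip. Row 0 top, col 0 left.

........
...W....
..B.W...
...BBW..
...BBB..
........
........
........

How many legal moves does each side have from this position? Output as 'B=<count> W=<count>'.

Answer: B=6 W=6

Derivation:
-- B to move --
(0,2): no bracket -> illegal
(0,3): no bracket -> illegal
(0,4): flips 1 -> legal
(1,2): no bracket -> illegal
(1,4): flips 1 -> legal
(1,5): flips 1 -> legal
(2,3): no bracket -> illegal
(2,5): flips 1 -> legal
(2,6): flips 1 -> legal
(3,6): flips 1 -> legal
(4,6): no bracket -> illegal
B mobility = 6
-- W to move --
(1,1): no bracket -> illegal
(1,2): no bracket -> illegal
(2,1): no bracket -> illegal
(2,3): no bracket -> illegal
(2,5): no bracket -> illegal
(3,1): flips 1 -> legal
(3,2): flips 2 -> legal
(3,6): no bracket -> illegal
(4,2): flips 1 -> legal
(4,6): no bracket -> illegal
(5,2): no bracket -> illegal
(5,3): flips 1 -> legal
(5,4): flips 2 -> legal
(5,5): flips 1 -> legal
(5,6): no bracket -> illegal
W mobility = 6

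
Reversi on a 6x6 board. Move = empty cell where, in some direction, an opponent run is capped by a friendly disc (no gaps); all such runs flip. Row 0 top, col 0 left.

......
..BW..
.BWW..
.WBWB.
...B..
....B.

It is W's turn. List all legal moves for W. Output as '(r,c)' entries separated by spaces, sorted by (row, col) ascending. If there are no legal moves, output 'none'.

(0,1): flips 1 -> legal
(0,2): flips 1 -> legal
(0,3): no bracket -> illegal
(1,0): no bracket -> illegal
(1,1): flips 2 -> legal
(2,0): flips 1 -> legal
(2,4): no bracket -> illegal
(2,5): no bracket -> illegal
(3,0): no bracket -> illegal
(3,5): flips 1 -> legal
(4,1): flips 1 -> legal
(4,2): flips 1 -> legal
(4,4): no bracket -> illegal
(4,5): flips 1 -> legal
(5,2): no bracket -> illegal
(5,3): flips 1 -> legal
(5,5): no bracket -> illegal

Answer: (0,1) (0,2) (1,1) (2,0) (3,5) (4,1) (4,2) (4,5) (5,3)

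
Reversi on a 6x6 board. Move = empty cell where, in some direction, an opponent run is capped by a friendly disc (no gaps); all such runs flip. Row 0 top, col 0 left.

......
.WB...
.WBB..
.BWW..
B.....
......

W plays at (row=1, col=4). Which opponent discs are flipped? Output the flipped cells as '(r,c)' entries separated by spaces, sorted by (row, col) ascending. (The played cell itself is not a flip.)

Answer: (2,3)

Derivation:
Dir NW: first cell '.' (not opp) -> no flip
Dir N: first cell '.' (not opp) -> no flip
Dir NE: first cell '.' (not opp) -> no flip
Dir W: first cell '.' (not opp) -> no flip
Dir E: first cell '.' (not opp) -> no flip
Dir SW: opp run (2,3) capped by W -> flip
Dir S: first cell '.' (not opp) -> no flip
Dir SE: first cell '.' (not opp) -> no flip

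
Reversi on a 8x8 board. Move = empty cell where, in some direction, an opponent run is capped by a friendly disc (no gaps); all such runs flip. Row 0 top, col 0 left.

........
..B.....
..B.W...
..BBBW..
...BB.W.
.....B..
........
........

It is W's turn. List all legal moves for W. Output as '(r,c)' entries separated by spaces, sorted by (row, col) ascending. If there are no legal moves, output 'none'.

Answer: (3,1) (4,2) (5,3) (5,4) (6,4)

Derivation:
(0,1): no bracket -> illegal
(0,2): no bracket -> illegal
(0,3): no bracket -> illegal
(1,1): no bracket -> illegal
(1,3): no bracket -> illegal
(2,1): no bracket -> illegal
(2,3): no bracket -> illegal
(2,5): no bracket -> illegal
(3,1): flips 3 -> legal
(4,1): no bracket -> illegal
(4,2): flips 1 -> legal
(4,5): no bracket -> illegal
(5,2): no bracket -> illegal
(5,3): flips 1 -> legal
(5,4): flips 2 -> legal
(5,6): no bracket -> illegal
(6,4): flips 1 -> legal
(6,5): no bracket -> illegal
(6,6): no bracket -> illegal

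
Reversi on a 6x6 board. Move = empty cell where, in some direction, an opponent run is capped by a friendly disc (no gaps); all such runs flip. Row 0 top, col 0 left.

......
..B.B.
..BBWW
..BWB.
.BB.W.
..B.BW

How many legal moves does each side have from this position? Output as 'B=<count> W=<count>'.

Answer: B=2 W=10

Derivation:
-- B to move --
(1,3): no bracket -> illegal
(1,5): flips 2 -> legal
(3,5): no bracket -> illegal
(4,3): flips 1 -> legal
(4,5): no bracket -> illegal
(5,3): no bracket -> illegal
B mobility = 2
-- W to move --
(0,1): no bracket -> illegal
(0,2): no bracket -> illegal
(0,3): flips 1 -> legal
(0,4): flips 1 -> legal
(0,5): no bracket -> illegal
(1,1): flips 1 -> legal
(1,3): flips 1 -> legal
(1,5): no bracket -> illegal
(2,1): flips 2 -> legal
(3,0): no bracket -> illegal
(3,1): flips 1 -> legal
(3,5): flips 1 -> legal
(4,0): no bracket -> illegal
(4,3): flips 1 -> legal
(4,5): no bracket -> illegal
(5,0): no bracket -> illegal
(5,1): flips 1 -> legal
(5,3): flips 1 -> legal
W mobility = 10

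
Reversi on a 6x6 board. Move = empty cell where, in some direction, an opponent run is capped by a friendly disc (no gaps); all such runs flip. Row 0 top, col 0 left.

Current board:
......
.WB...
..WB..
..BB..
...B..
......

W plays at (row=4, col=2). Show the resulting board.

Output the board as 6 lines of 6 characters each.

Place W at (4,2); scan 8 dirs for brackets.
Dir NW: first cell '.' (not opp) -> no flip
Dir N: opp run (3,2) capped by W -> flip
Dir NE: opp run (3,3), next='.' -> no flip
Dir W: first cell '.' (not opp) -> no flip
Dir E: opp run (4,3), next='.' -> no flip
Dir SW: first cell '.' (not opp) -> no flip
Dir S: first cell '.' (not opp) -> no flip
Dir SE: first cell '.' (not opp) -> no flip
All flips: (3,2)

Answer: ......
.WB...
..WB..
..WB..
..WB..
......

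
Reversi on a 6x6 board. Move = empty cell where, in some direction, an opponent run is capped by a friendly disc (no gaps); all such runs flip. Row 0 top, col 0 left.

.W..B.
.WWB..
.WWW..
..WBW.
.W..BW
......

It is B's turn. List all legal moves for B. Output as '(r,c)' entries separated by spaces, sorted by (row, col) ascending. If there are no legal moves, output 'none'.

Answer: (0,0) (1,0) (2,4) (3,1) (3,5)

Derivation:
(0,0): flips 2 -> legal
(0,2): no bracket -> illegal
(0,3): no bracket -> illegal
(1,0): flips 2 -> legal
(1,4): no bracket -> illegal
(2,0): no bracket -> illegal
(2,4): flips 1 -> legal
(2,5): no bracket -> illegal
(3,0): no bracket -> illegal
(3,1): flips 2 -> legal
(3,5): flips 1 -> legal
(4,0): no bracket -> illegal
(4,2): no bracket -> illegal
(4,3): no bracket -> illegal
(5,0): no bracket -> illegal
(5,1): no bracket -> illegal
(5,2): no bracket -> illegal
(5,4): no bracket -> illegal
(5,5): no bracket -> illegal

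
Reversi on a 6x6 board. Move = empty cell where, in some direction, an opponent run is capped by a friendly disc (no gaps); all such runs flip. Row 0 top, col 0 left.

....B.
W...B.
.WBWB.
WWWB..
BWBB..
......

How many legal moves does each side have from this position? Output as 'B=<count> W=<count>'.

Answer: B=3 W=10

Derivation:
-- B to move --
(0,0): no bracket -> illegal
(0,1): no bracket -> illegal
(1,1): no bracket -> illegal
(1,2): no bracket -> illegal
(1,3): flips 1 -> legal
(2,0): flips 3 -> legal
(3,4): no bracket -> illegal
(5,0): flips 3 -> legal
(5,1): no bracket -> illegal
(5,2): no bracket -> illegal
B mobility = 3
-- W to move --
(0,3): no bracket -> illegal
(0,5): flips 1 -> legal
(1,1): no bracket -> illegal
(1,2): flips 1 -> legal
(1,3): flips 1 -> legal
(1,5): no bracket -> illegal
(2,5): flips 1 -> legal
(3,4): flips 1 -> legal
(3,5): no bracket -> illegal
(4,4): flips 2 -> legal
(5,0): flips 1 -> legal
(5,1): no bracket -> illegal
(5,2): flips 1 -> legal
(5,3): flips 3 -> legal
(5,4): flips 1 -> legal
W mobility = 10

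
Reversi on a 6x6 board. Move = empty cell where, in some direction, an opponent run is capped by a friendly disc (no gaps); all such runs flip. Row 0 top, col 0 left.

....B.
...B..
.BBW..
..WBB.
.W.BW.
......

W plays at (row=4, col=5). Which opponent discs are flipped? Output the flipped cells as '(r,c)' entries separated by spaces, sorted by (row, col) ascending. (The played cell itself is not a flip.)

Dir NW: opp run (3,4) capped by W -> flip
Dir N: first cell '.' (not opp) -> no flip
Dir NE: edge -> no flip
Dir W: first cell 'W' (not opp) -> no flip
Dir E: edge -> no flip
Dir SW: first cell '.' (not opp) -> no flip
Dir S: first cell '.' (not opp) -> no flip
Dir SE: edge -> no flip

Answer: (3,4)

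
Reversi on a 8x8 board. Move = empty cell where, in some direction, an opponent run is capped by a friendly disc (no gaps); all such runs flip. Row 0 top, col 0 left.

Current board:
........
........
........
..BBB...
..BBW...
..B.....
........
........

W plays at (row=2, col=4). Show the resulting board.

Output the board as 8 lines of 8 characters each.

Place W at (2,4); scan 8 dirs for brackets.
Dir NW: first cell '.' (not opp) -> no flip
Dir N: first cell '.' (not opp) -> no flip
Dir NE: first cell '.' (not opp) -> no flip
Dir W: first cell '.' (not opp) -> no flip
Dir E: first cell '.' (not opp) -> no flip
Dir SW: opp run (3,3) (4,2), next='.' -> no flip
Dir S: opp run (3,4) capped by W -> flip
Dir SE: first cell '.' (not opp) -> no flip
All flips: (3,4)

Answer: ........
........
....W...
..BBW...
..BBW...
..B.....
........
........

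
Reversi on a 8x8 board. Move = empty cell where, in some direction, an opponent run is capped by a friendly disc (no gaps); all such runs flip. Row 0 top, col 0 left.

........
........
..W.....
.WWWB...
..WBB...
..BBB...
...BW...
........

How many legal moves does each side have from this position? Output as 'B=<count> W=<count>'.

Answer: B=10 W=7

Derivation:
-- B to move --
(1,1): flips 2 -> legal
(1,2): flips 3 -> legal
(1,3): no bracket -> illegal
(2,0): flips 2 -> legal
(2,1): flips 1 -> legal
(2,3): flips 1 -> legal
(2,4): no bracket -> illegal
(3,0): flips 3 -> legal
(4,0): no bracket -> illegal
(4,1): flips 1 -> legal
(5,1): no bracket -> illegal
(5,5): no bracket -> illegal
(6,5): flips 1 -> legal
(7,3): no bracket -> illegal
(7,4): flips 1 -> legal
(7,5): flips 1 -> legal
B mobility = 10
-- W to move --
(2,3): no bracket -> illegal
(2,4): flips 3 -> legal
(2,5): no bracket -> illegal
(3,5): flips 1 -> legal
(4,1): no bracket -> illegal
(4,5): flips 2 -> legal
(5,1): no bracket -> illegal
(5,5): flips 1 -> legal
(6,1): no bracket -> illegal
(6,2): flips 2 -> legal
(6,5): flips 2 -> legal
(7,2): no bracket -> illegal
(7,3): flips 3 -> legal
(7,4): no bracket -> illegal
W mobility = 7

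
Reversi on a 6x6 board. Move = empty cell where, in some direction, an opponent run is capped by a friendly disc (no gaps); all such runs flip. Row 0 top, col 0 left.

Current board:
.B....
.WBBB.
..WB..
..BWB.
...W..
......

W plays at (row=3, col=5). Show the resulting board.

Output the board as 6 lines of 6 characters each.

Answer: .B....
.WBBB.
..WB..
..BWWW
...W..
......

Derivation:
Place W at (3,5); scan 8 dirs for brackets.
Dir NW: first cell '.' (not opp) -> no flip
Dir N: first cell '.' (not opp) -> no flip
Dir NE: edge -> no flip
Dir W: opp run (3,4) capped by W -> flip
Dir E: edge -> no flip
Dir SW: first cell '.' (not opp) -> no flip
Dir S: first cell '.' (not opp) -> no flip
Dir SE: edge -> no flip
All flips: (3,4)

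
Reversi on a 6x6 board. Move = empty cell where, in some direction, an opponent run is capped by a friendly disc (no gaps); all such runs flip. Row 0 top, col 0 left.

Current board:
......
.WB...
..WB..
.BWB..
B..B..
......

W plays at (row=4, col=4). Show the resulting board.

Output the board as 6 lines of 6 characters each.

Answer: ......
.WB...
..WB..
.BWW..
B..BW.
......

Derivation:
Place W at (4,4); scan 8 dirs for brackets.
Dir NW: opp run (3,3) capped by W -> flip
Dir N: first cell '.' (not opp) -> no flip
Dir NE: first cell '.' (not opp) -> no flip
Dir W: opp run (4,3), next='.' -> no flip
Dir E: first cell '.' (not opp) -> no flip
Dir SW: first cell '.' (not opp) -> no flip
Dir S: first cell '.' (not opp) -> no flip
Dir SE: first cell '.' (not opp) -> no flip
All flips: (3,3)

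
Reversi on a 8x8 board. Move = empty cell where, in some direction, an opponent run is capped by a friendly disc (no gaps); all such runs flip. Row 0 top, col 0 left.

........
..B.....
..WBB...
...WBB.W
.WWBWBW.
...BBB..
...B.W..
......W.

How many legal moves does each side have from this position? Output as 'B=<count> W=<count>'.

Answer: B=9 W=12

Derivation:
-- B to move --
(1,1): flips 3 -> legal
(1,3): no bracket -> illegal
(2,1): flips 1 -> legal
(2,6): no bracket -> illegal
(2,7): no bracket -> illegal
(3,0): no bracket -> illegal
(3,1): flips 1 -> legal
(3,2): flips 2 -> legal
(3,6): no bracket -> illegal
(4,0): flips 2 -> legal
(4,7): flips 1 -> legal
(5,0): no bracket -> illegal
(5,1): flips 2 -> legal
(5,2): no bracket -> illegal
(5,6): no bracket -> illegal
(5,7): flips 1 -> legal
(6,4): no bracket -> illegal
(6,6): no bracket -> illegal
(6,7): no bracket -> illegal
(7,4): no bracket -> illegal
(7,5): flips 1 -> legal
(7,7): no bracket -> illegal
B mobility = 9
-- W to move --
(0,1): no bracket -> illegal
(0,2): flips 1 -> legal
(0,3): no bracket -> illegal
(1,1): no bracket -> illegal
(1,3): flips 3 -> legal
(1,4): flips 2 -> legal
(1,5): flips 1 -> legal
(2,1): no bracket -> illegal
(2,5): flips 5 -> legal
(2,6): flips 1 -> legal
(3,2): flips 2 -> legal
(3,6): flips 2 -> legal
(5,2): no bracket -> illegal
(5,6): no bracket -> illegal
(6,2): flips 1 -> legal
(6,4): flips 3 -> legal
(6,6): flips 1 -> legal
(7,2): no bracket -> illegal
(7,3): flips 3 -> legal
(7,4): no bracket -> illegal
W mobility = 12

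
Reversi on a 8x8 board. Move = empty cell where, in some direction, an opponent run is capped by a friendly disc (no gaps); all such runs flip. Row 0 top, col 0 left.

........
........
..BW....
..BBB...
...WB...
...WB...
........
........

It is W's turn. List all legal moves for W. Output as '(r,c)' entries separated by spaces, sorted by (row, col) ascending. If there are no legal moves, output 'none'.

Answer: (2,1) (2,5) (3,5) (4,1) (4,5) (5,5) (6,5)

Derivation:
(1,1): no bracket -> illegal
(1,2): no bracket -> illegal
(1,3): no bracket -> illegal
(2,1): flips 2 -> legal
(2,4): no bracket -> illegal
(2,5): flips 1 -> legal
(3,1): no bracket -> illegal
(3,5): flips 1 -> legal
(4,1): flips 1 -> legal
(4,2): no bracket -> illegal
(4,5): flips 2 -> legal
(5,5): flips 1 -> legal
(6,3): no bracket -> illegal
(6,4): no bracket -> illegal
(6,5): flips 1 -> legal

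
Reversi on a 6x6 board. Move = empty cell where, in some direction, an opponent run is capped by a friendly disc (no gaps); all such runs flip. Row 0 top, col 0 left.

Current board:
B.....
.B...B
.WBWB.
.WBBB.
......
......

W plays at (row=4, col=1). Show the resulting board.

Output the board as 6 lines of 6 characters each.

Answer: B.....
.B...B
.WBWB.
.WWBB.
.W....
......

Derivation:
Place W at (4,1); scan 8 dirs for brackets.
Dir NW: first cell '.' (not opp) -> no flip
Dir N: first cell 'W' (not opp) -> no flip
Dir NE: opp run (3,2) capped by W -> flip
Dir W: first cell '.' (not opp) -> no flip
Dir E: first cell '.' (not opp) -> no flip
Dir SW: first cell '.' (not opp) -> no flip
Dir S: first cell '.' (not opp) -> no flip
Dir SE: first cell '.' (not opp) -> no flip
All flips: (3,2)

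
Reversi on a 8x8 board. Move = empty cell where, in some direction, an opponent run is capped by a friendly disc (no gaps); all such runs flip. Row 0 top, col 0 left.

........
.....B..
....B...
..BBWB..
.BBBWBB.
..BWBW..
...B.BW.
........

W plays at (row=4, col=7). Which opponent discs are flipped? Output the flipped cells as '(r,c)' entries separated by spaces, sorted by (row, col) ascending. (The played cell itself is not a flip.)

Answer: (4,5) (4,6)

Derivation:
Dir NW: first cell '.' (not opp) -> no flip
Dir N: first cell '.' (not opp) -> no flip
Dir NE: edge -> no flip
Dir W: opp run (4,6) (4,5) capped by W -> flip
Dir E: edge -> no flip
Dir SW: first cell '.' (not opp) -> no flip
Dir S: first cell '.' (not opp) -> no flip
Dir SE: edge -> no flip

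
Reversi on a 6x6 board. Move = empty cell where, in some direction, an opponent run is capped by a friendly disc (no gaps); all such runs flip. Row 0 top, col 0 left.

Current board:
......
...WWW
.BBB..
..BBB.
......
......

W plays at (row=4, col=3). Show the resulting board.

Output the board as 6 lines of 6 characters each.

Answer: ......
...WWW
.BBW..
..BWB.
...W..
......

Derivation:
Place W at (4,3); scan 8 dirs for brackets.
Dir NW: opp run (3,2) (2,1), next='.' -> no flip
Dir N: opp run (3,3) (2,3) capped by W -> flip
Dir NE: opp run (3,4), next='.' -> no flip
Dir W: first cell '.' (not opp) -> no flip
Dir E: first cell '.' (not opp) -> no flip
Dir SW: first cell '.' (not opp) -> no flip
Dir S: first cell '.' (not opp) -> no flip
Dir SE: first cell '.' (not opp) -> no flip
All flips: (2,3) (3,3)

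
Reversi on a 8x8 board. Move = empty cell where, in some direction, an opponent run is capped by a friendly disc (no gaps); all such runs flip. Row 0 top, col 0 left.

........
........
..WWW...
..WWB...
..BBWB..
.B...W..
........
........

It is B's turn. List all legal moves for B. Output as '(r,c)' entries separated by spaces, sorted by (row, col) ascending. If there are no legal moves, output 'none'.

(1,1): no bracket -> illegal
(1,2): flips 3 -> legal
(1,3): flips 2 -> legal
(1,4): flips 1 -> legal
(1,5): flips 2 -> legal
(2,1): flips 1 -> legal
(2,5): no bracket -> illegal
(3,1): flips 2 -> legal
(3,5): no bracket -> illegal
(4,1): no bracket -> illegal
(4,6): no bracket -> illegal
(5,3): no bracket -> illegal
(5,4): flips 1 -> legal
(5,6): no bracket -> illegal
(6,4): no bracket -> illegal
(6,5): flips 1 -> legal
(6,6): no bracket -> illegal

Answer: (1,2) (1,3) (1,4) (1,5) (2,1) (3,1) (5,4) (6,5)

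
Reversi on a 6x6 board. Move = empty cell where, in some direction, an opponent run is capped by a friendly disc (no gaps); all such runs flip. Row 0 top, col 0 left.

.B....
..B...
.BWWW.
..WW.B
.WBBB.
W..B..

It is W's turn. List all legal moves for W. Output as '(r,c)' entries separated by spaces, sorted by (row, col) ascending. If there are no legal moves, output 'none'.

Answer: (0,2) (1,0) (2,0) (4,5) (5,1) (5,2) (5,4) (5,5)

Derivation:
(0,0): no bracket -> illegal
(0,2): flips 1 -> legal
(0,3): no bracket -> illegal
(1,0): flips 1 -> legal
(1,1): no bracket -> illegal
(1,3): no bracket -> illegal
(2,0): flips 1 -> legal
(2,5): no bracket -> illegal
(3,0): no bracket -> illegal
(3,1): no bracket -> illegal
(3,4): no bracket -> illegal
(4,5): flips 3 -> legal
(5,1): flips 1 -> legal
(5,2): flips 1 -> legal
(5,4): flips 1 -> legal
(5,5): flips 1 -> legal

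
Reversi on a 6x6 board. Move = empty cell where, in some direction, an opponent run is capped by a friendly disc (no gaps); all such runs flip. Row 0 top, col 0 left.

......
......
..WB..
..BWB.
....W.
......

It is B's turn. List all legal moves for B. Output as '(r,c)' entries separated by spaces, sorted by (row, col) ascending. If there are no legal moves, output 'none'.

Answer: (1,2) (2,1) (4,3) (5,4)

Derivation:
(1,1): no bracket -> illegal
(1,2): flips 1 -> legal
(1,3): no bracket -> illegal
(2,1): flips 1 -> legal
(2,4): no bracket -> illegal
(3,1): no bracket -> illegal
(3,5): no bracket -> illegal
(4,2): no bracket -> illegal
(4,3): flips 1 -> legal
(4,5): no bracket -> illegal
(5,3): no bracket -> illegal
(5,4): flips 1 -> legal
(5,5): no bracket -> illegal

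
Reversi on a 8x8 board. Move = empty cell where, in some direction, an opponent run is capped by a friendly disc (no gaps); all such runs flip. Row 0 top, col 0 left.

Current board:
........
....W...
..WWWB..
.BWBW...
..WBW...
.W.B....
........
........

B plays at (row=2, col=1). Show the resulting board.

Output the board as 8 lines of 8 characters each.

Answer: ........
....W...
.BBBBB..
.BBBW...
..WBW...
.W.B....
........
........

Derivation:
Place B at (2,1); scan 8 dirs for brackets.
Dir NW: first cell '.' (not opp) -> no flip
Dir N: first cell '.' (not opp) -> no flip
Dir NE: first cell '.' (not opp) -> no flip
Dir W: first cell '.' (not opp) -> no flip
Dir E: opp run (2,2) (2,3) (2,4) capped by B -> flip
Dir SW: first cell '.' (not opp) -> no flip
Dir S: first cell 'B' (not opp) -> no flip
Dir SE: opp run (3,2) capped by B -> flip
All flips: (2,2) (2,3) (2,4) (3,2)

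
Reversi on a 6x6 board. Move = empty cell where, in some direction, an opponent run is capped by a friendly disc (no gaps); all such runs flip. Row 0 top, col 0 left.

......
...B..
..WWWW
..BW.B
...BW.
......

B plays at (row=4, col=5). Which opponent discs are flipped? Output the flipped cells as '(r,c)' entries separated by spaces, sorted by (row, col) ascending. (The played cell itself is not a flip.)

Answer: (4,4)

Derivation:
Dir NW: first cell '.' (not opp) -> no flip
Dir N: first cell 'B' (not opp) -> no flip
Dir NE: edge -> no flip
Dir W: opp run (4,4) capped by B -> flip
Dir E: edge -> no flip
Dir SW: first cell '.' (not opp) -> no flip
Dir S: first cell '.' (not opp) -> no flip
Dir SE: edge -> no flip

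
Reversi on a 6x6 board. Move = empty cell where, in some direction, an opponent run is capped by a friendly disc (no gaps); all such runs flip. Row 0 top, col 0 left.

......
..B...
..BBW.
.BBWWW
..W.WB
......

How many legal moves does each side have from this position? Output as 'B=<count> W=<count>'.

Answer: B=5 W=8

Derivation:
-- B to move --
(1,3): no bracket -> illegal
(1,4): no bracket -> illegal
(1,5): no bracket -> illegal
(2,5): flips 2 -> legal
(4,1): no bracket -> illegal
(4,3): flips 2 -> legal
(5,1): no bracket -> illegal
(5,2): flips 1 -> legal
(5,3): flips 1 -> legal
(5,4): no bracket -> illegal
(5,5): flips 2 -> legal
B mobility = 5
-- W to move --
(0,1): flips 2 -> legal
(0,2): flips 3 -> legal
(0,3): no bracket -> illegal
(1,1): flips 1 -> legal
(1,3): flips 1 -> legal
(1,4): no bracket -> illegal
(2,0): flips 1 -> legal
(2,1): flips 2 -> legal
(3,0): flips 2 -> legal
(4,0): no bracket -> illegal
(4,1): no bracket -> illegal
(4,3): no bracket -> illegal
(5,4): no bracket -> illegal
(5,5): flips 1 -> legal
W mobility = 8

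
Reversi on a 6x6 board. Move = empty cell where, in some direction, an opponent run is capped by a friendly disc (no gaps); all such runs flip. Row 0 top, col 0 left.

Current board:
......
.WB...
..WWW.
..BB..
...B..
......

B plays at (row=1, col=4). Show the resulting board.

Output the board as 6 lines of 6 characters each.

Answer: ......
.WB.B.
..WBW.
..BB..
...B..
......

Derivation:
Place B at (1,4); scan 8 dirs for brackets.
Dir NW: first cell '.' (not opp) -> no flip
Dir N: first cell '.' (not opp) -> no flip
Dir NE: first cell '.' (not opp) -> no flip
Dir W: first cell '.' (not opp) -> no flip
Dir E: first cell '.' (not opp) -> no flip
Dir SW: opp run (2,3) capped by B -> flip
Dir S: opp run (2,4), next='.' -> no flip
Dir SE: first cell '.' (not opp) -> no flip
All flips: (2,3)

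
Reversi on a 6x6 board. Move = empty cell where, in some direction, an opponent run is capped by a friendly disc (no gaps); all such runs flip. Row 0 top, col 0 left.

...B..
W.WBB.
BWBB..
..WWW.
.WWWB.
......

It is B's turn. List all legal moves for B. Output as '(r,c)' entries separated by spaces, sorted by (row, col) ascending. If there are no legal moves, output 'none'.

Answer: (0,0) (0,1) (0,2) (1,1) (2,4) (3,0) (4,0) (4,5) (5,0) (5,2) (5,3)

Derivation:
(0,0): flips 1 -> legal
(0,1): flips 1 -> legal
(0,2): flips 1 -> legal
(1,1): flips 1 -> legal
(2,4): flips 1 -> legal
(2,5): no bracket -> illegal
(3,0): flips 2 -> legal
(3,1): no bracket -> illegal
(3,5): no bracket -> illegal
(4,0): flips 3 -> legal
(4,5): flips 1 -> legal
(5,0): flips 2 -> legal
(5,1): no bracket -> illegal
(5,2): flips 2 -> legal
(5,3): flips 2 -> legal
(5,4): no bracket -> illegal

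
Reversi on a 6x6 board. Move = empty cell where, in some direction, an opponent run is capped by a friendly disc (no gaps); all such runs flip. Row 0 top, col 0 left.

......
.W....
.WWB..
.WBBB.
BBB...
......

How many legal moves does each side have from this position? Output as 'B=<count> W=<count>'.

Answer: B=7 W=7

Derivation:
-- B to move --
(0,0): flips 2 -> legal
(0,1): flips 3 -> legal
(0,2): no bracket -> illegal
(1,0): flips 1 -> legal
(1,2): flips 1 -> legal
(1,3): flips 2 -> legal
(2,0): flips 3 -> legal
(3,0): flips 1 -> legal
B mobility = 7
-- W to move --
(1,2): no bracket -> illegal
(1,3): no bracket -> illegal
(1,4): no bracket -> illegal
(2,4): flips 1 -> legal
(2,5): no bracket -> illegal
(3,0): no bracket -> illegal
(3,5): flips 3 -> legal
(4,3): flips 1 -> legal
(4,4): flips 1 -> legal
(4,5): no bracket -> illegal
(5,0): no bracket -> illegal
(5,1): flips 1 -> legal
(5,2): flips 2 -> legal
(5,3): flips 1 -> legal
W mobility = 7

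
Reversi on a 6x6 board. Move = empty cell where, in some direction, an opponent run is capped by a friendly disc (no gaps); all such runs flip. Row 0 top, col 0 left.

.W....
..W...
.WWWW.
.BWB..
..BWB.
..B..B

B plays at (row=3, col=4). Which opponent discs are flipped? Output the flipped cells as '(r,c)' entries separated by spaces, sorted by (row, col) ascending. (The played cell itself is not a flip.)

Dir NW: opp run (2,3) (1,2) (0,1), next=edge -> no flip
Dir N: opp run (2,4), next='.' -> no flip
Dir NE: first cell '.' (not opp) -> no flip
Dir W: first cell 'B' (not opp) -> no flip
Dir E: first cell '.' (not opp) -> no flip
Dir SW: opp run (4,3) capped by B -> flip
Dir S: first cell 'B' (not opp) -> no flip
Dir SE: first cell '.' (not opp) -> no flip

Answer: (4,3)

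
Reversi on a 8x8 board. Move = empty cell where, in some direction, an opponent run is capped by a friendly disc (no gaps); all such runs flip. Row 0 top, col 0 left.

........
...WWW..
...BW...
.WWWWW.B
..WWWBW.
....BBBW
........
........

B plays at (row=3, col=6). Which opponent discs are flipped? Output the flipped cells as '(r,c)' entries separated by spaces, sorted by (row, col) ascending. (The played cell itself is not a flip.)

Answer: (4,6)

Derivation:
Dir NW: first cell '.' (not opp) -> no flip
Dir N: first cell '.' (not opp) -> no flip
Dir NE: first cell '.' (not opp) -> no flip
Dir W: opp run (3,5) (3,4) (3,3) (3,2) (3,1), next='.' -> no flip
Dir E: first cell 'B' (not opp) -> no flip
Dir SW: first cell 'B' (not opp) -> no flip
Dir S: opp run (4,6) capped by B -> flip
Dir SE: first cell '.' (not opp) -> no flip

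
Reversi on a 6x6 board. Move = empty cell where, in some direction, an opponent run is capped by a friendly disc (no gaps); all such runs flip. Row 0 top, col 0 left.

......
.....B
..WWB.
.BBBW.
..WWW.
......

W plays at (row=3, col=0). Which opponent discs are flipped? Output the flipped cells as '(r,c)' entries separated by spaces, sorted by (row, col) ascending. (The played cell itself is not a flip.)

Dir NW: edge -> no flip
Dir N: first cell '.' (not opp) -> no flip
Dir NE: first cell '.' (not opp) -> no flip
Dir W: edge -> no flip
Dir E: opp run (3,1) (3,2) (3,3) capped by W -> flip
Dir SW: edge -> no flip
Dir S: first cell '.' (not opp) -> no flip
Dir SE: first cell '.' (not opp) -> no flip

Answer: (3,1) (3,2) (3,3)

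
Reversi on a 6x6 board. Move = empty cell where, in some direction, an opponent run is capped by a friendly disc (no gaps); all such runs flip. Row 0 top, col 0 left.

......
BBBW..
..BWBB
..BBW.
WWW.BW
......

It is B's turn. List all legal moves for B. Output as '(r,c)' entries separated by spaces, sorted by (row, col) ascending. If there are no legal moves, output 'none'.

Answer: (0,2) (0,3) (0,4) (1,4) (3,5) (4,3) (5,0) (5,1) (5,2)

Derivation:
(0,2): flips 1 -> legal
(0,3): flips 2 -> legal
(0,4): flips 1 -> legal
(1,4): flips 2 -> legal
(3,0): no bracket -> illegal
(3,1): no bracket -> illegal
(3,5): flips 1 -> legal
(4,3): flips 1 -> legal
(5,0): flips 1 -> legal
(5,1): flips 1 -> legal
(5,2): flips 1 -> legal
(5,3): no bracket -> illegal
(5,4): no bracket -> illegal
(5,5): no bracket -> illegal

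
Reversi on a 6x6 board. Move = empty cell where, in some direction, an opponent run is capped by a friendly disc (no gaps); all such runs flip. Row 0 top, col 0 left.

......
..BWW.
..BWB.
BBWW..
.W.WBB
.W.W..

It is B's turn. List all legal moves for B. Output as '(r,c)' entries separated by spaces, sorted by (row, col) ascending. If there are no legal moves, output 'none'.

(0,2): flips 1 -> legal
(0,3): no bracket -> illegal
(0,4): flips 2 -> legal
(0,5): no bracket -> illegal
(1,5): flips 2 -> legal
(2,1): no bracket -> illegal
(2,5): no bracket -> illegal
(3,4): flips 3 -> legal
(4,0): no bracket -> illegal
(4,2): flips 3 -> legal
(5,0): no bracket -> illegal
(5,2): flips 1 -> legal
(5,4): no bracket -> illegal

Answer: (0,2) (0,4) (1,5) (3,4) (4,2) (5,2)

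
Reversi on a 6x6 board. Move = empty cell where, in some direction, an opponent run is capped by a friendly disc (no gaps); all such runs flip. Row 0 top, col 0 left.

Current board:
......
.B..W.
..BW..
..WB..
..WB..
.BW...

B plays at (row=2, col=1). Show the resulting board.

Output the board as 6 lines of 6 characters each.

Answer: ......
.B..W.
.BBW..
..BB..
..WB..
.BW...

Derivation:
Place B at (2,1); scan 8 dirs for brackets.
Dir NW: first cell '.' (not opp) -> no flip
Dir N: first cell 'B' (not opp) -> no flip
Dir NE: first cell '.' (not opp) -> no flip
Dir W: first cell '.' (not opp) -> no flip
Dir E: first cell 'B' (not opp) -> no flip
Dir SW: first cell '.' (not opp) -> no flip
Dir S: first cell '.' (not opp) -> no flip
Dir SE: opp run (3,2) capped by B -> flip
All flips: (3,2)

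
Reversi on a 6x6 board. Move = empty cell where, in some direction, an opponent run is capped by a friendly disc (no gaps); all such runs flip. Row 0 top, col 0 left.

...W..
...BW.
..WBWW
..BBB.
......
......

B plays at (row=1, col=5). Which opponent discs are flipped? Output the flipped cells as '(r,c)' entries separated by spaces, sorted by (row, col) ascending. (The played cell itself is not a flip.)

Answer: (1,4) (2,4)

Derivation:
Dir NW: first cell '.' (not opp) -> no flip
Dir N: first cell '.' (not opp) -> no flip
Dir NE: edge -> no flip
Dir W: opp run (1,4) capped by B -> flip
Dir E: edge -> no flip
Dir SW: opp run (2,4) capped by B -> flip
Dir S: opp run (2,5), next='.' -> no flip
Dir SE: edge -> no flip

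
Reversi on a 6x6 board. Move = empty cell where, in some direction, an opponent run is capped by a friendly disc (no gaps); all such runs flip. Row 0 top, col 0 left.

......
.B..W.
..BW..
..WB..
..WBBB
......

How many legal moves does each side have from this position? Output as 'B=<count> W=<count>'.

-- B to move --
(0,3): no bracket -> illegal
(0,4): no bracket -> illegal
(0,5): no bracket -> illegal
(1,2): no bracket -> illegal
(1,3): flips 1 -> legal
(1,5): no bracket -> illegal
(2,1): flips 1 -> legal
(2,4): flips 1 -> legal
(2,5): no bracket -> illegal
(3,1): flips 1 -> legal
(3,4): no bracket -> illegal
(4,1): flips 1 -> legal
(5,1): flips 1 -> legal
(5,2): flips 2 -> legal
(5,3): no bracket -> illegal
B mobility = 7
-- W to move --
(0,0): no bracket -> illegal
(0,1): no bracket -> illegal
(0,2): no bracket -> illegal
(1,0): no bracket -> illegal
(1,2): flips 1 -> legal
(1,3): no bracket -> illegal
(2,0): no bracket -> illegal
(2,1): flips 1 -> legal
(2,4): flips 1 -> legal
(3,1): no bracket -> illegal
(3,4): flips 1 -> legal
(3,5): no bracket -> illegal
(5,2): no bracket -> illegal
(5,3): flips 2 -> legal
(5,4): flips 1 -> legal
(5,5): no bracket -> illegal
W mobility = 6

Answer: B=7 W=6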